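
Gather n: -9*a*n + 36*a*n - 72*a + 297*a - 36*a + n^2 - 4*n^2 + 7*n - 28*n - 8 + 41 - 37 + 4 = 189*a - 3*n^2 + n*(27*a - 21)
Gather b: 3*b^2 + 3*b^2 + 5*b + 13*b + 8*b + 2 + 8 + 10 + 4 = 6*b^2 + 26*b + 24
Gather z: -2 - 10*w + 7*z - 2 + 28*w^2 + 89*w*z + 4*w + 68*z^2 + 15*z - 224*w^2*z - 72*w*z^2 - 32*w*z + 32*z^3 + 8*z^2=28*w^2 - 6*w + 32*z^3 + z^2*(76 - 72*w) + z*(-224*w^2 + 57*w + 22) - 4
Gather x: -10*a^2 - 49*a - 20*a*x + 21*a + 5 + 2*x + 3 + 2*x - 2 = -10*a^2 - 28*a + x*(4 - 20*a) + 6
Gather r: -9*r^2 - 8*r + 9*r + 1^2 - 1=-9*r^2 + r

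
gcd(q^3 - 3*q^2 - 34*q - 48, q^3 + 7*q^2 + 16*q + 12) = q^2 + 5*q + 6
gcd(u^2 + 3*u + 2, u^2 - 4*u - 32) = 1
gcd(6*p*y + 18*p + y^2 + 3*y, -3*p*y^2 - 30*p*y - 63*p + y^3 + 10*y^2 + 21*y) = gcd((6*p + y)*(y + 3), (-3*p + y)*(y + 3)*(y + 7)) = y + 3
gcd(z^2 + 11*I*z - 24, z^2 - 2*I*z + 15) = z + 3*I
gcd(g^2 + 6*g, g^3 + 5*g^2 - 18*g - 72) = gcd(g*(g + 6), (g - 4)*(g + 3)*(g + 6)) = g + 6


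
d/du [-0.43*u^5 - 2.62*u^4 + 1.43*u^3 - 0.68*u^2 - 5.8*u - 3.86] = -2.15*u^4 - 10.48*u^3 + 4.29*u^2 - 1.36*u - 5.8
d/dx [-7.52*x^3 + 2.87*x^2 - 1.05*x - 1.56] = -22.56*x^2 + 5.74*x - 1.05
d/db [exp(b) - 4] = exp(b)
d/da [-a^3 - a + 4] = -3*a^2 - 1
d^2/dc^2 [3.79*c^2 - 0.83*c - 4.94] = 7.58000000000000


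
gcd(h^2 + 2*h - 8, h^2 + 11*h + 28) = h + 4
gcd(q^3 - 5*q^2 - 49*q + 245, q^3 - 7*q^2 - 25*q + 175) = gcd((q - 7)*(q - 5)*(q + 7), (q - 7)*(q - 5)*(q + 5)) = q^2 - 12*q + 35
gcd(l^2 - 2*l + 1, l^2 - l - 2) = 1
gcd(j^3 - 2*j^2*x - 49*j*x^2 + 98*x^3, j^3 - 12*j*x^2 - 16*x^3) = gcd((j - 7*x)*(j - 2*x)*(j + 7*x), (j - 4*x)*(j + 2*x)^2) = 1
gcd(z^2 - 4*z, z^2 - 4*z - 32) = 1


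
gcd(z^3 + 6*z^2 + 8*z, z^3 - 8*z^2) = z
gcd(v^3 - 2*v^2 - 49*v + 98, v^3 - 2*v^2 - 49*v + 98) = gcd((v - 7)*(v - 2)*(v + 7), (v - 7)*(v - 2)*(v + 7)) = v^3 - 2*v^2 - 49*v + 98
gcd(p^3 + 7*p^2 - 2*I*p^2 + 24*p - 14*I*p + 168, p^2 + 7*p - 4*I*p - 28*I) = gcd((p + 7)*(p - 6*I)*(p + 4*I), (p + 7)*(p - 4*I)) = p + 7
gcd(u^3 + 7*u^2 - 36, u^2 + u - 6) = u^2 + u - 6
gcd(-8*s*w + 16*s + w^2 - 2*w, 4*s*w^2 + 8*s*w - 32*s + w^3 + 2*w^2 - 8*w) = w - 2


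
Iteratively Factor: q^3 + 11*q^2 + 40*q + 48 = (q + 3)*(q^2 + 8*q + 16) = (q + 3)*(q + 4)*(q + 4)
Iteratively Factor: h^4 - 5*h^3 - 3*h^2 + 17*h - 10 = (h - 1)*(h^3 - 4*h^2 - 7*h + 10) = (h - 1)*(h + 2)*(h^2 - 6*h + 5) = (h - 1)^2*(h + 2)*(h - 5)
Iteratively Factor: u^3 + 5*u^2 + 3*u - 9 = (u + 3)*(u^2 + 2*u - 3) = (u + 3)^2*(u - 1)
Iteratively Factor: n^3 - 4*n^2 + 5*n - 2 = (n - 2)*(n^2 - 2*n + 1) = (n - 2)*(n - 1)*(n - 1)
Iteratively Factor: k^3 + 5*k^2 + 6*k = (k)*(k^2 + 5*k + 6) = k*(k + 3)*(k + 2)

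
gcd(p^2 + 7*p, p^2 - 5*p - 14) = 1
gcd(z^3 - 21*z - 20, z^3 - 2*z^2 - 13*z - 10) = z^2 - 4*z - 5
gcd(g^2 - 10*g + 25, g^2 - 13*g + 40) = g - 5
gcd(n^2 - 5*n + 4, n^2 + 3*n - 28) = n - 4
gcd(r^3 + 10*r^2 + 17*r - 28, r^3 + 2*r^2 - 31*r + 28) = r^2 + 6*r - 7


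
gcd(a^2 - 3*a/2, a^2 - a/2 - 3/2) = a - 3/2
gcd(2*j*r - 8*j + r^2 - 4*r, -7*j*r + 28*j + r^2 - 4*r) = r - 4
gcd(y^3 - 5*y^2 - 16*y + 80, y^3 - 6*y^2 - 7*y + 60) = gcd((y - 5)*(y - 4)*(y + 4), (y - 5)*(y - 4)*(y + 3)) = y^2 - 9*y + 20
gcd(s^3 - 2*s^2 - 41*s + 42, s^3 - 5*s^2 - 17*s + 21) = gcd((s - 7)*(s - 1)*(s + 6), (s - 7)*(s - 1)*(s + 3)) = s^2 - 8*s + 7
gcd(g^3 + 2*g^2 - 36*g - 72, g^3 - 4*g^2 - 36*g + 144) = g^2 - 36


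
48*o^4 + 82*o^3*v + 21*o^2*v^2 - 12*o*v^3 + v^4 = (-8*o + v)*(-6*o + v)*(o + v)^2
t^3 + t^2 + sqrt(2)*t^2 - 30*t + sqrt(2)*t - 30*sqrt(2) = (t - 5)*(t + 6)*(t + sqrt(2))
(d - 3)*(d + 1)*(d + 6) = d^3 + 4*d^2 - 15*d - 18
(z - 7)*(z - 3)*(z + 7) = z^3 - 3*z^2 - 49*z + 147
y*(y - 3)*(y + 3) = y^3 - 9*y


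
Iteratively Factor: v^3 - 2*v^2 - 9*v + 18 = (v - 2)*(v^2 - 9) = (v - 3)*(v - 2)*(v + 3)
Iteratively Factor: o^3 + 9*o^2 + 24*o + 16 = (o + 4)*(o^2 + 5*o + 4) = (o + 1)*(o + 4)*(o + 4)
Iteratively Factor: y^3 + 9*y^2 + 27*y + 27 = (y + 3)*(y^2 + 6*y + 9) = (y + 3)^2*(y + 3)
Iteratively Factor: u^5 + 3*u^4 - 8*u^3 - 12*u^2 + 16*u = (u - 2)*(u^4 + 5*u^3 + 2*u^2 - 8*u) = (u - 2)*(u - 1)*(u^3 + 6*u^2 + 8*u) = (u - 2)*(u - 1)*(u + 2)*(u^2 + 4*u) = u*(u - 2)*(u - 1)*(u + 2)*(u + 4)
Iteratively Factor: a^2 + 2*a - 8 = (a - 2)*(a + 4)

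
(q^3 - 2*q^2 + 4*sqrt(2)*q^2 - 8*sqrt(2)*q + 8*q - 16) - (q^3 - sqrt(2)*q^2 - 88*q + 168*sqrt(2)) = -2*q^2 + 5*sqrt(2)*q^2 - 8*sqrt(2)*q + 96*q - 168*sqrt(2) - 16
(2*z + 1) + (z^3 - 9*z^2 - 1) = z^3 - 9*z^2 + 2*z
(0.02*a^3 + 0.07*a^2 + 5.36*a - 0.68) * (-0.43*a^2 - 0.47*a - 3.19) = -0.0086*a^5 - 0.0395*a^4 - 2.4015*a^3 - 2.4501*a^2 - 16.7788*a + 2.1692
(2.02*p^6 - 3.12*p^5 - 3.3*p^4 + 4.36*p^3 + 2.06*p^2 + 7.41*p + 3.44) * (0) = 0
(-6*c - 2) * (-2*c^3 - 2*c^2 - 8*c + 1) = 12*c^4 + 16*c^3 + 52*c^2 + 10*c - 2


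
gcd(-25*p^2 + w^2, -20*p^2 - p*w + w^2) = 5*p - w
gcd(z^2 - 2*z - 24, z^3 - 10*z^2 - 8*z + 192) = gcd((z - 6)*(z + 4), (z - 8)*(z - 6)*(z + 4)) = z^2 - 2*z - 24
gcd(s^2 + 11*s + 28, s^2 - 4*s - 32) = s + 4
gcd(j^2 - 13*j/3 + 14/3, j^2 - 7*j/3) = j - 7/3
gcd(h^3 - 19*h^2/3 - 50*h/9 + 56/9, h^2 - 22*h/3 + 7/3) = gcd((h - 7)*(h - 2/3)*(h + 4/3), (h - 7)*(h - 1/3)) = h - 7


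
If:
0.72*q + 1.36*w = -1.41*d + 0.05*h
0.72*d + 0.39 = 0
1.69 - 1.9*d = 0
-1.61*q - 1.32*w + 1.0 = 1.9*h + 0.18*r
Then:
No Solution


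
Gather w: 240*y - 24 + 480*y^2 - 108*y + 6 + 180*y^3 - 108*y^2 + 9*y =180*y^3 + 372*y^2 + 141*y - 18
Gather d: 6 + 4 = 10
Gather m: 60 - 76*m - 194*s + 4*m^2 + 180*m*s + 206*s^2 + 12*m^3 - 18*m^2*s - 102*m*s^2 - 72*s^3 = 12*m^3 + m^2*(4 - 18*s) + m*(-102*s^2 + 180*s - 76) - 72*s^3 + 206*s^2 - 194*s + 60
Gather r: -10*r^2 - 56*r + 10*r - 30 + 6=-10*r^2 - 46*r - 24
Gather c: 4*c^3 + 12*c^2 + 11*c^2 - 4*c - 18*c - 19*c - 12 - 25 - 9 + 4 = 4*c^3 + 23*c^2 - 41*c - 42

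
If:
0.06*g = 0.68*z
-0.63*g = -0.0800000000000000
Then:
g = 0.13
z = 0.01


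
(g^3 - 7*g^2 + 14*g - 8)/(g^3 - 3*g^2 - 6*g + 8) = (g - 2)/(g + 2)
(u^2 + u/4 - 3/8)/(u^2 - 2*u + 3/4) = (4*u + 3)/(2*(2*u - 3))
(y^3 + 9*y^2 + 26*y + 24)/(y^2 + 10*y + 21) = (y^2 + 6*y + 8)/(y + 7)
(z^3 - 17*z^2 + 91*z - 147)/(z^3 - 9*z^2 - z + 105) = (z^2 - 10*z + 21)/(z^2 - 2*z - 15)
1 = 1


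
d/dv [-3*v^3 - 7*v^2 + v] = -9*v^2 - 14*v + 1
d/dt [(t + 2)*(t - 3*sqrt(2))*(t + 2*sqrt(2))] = 3*t^2 - 2*sqrt(2)*t + 4*t - 12 - 2*sqrt(2)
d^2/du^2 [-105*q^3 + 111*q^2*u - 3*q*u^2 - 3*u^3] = -6*q - 18*u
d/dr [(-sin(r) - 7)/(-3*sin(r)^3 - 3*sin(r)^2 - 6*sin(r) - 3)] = -(2*sin(r)^3 + 22*sin(r)^2 + 14*sin(r) + 13)*cos(r)/(3*(sin(r)^3 + sin(r)^2 + 2*sin(r) + 1)^2)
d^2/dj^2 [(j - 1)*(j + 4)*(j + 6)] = 6*j + 18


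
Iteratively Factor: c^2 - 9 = (c - 3)*(c + 3)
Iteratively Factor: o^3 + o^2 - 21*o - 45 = (o + 3)*(o^2 - 2*o - 15) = (o - 5)*(o + 3)*(o + 3)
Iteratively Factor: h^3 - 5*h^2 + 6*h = (h - 2)*(h^2 - 3*h) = (h - 3)*(h - 2)*(h)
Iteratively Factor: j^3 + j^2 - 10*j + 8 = (j - 2)*(j^2 + 3*j - 4) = (j - 2)*(j + 4)*(j - 1)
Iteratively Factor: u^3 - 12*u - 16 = (u + 2)*(u^2 - 2*u - 8) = (u - 4)*(u + 2)*(u + 2)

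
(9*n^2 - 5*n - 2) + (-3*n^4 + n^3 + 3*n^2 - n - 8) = -3*n^4 + n^3 + 12*n^2 - 6*n - 10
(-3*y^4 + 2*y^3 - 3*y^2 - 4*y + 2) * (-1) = 3*y^4 - 2*y^3 + 3*y^2 + 4*y - 2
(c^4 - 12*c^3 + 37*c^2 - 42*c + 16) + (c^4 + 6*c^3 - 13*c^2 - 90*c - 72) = 2*c^4 - 6*c^3 + 24*c^2 - 132*c - 56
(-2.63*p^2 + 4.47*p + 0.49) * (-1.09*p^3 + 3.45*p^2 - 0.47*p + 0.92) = 2.8667*p^5 - 13.9458*p^4 + 16.1235*p^3 - 2.83*p^2 + 3.8821*p + 0.4508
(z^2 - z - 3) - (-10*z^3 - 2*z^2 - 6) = 10*z^3 + 3*z^2 - z + 3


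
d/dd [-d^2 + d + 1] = 1 - 2*d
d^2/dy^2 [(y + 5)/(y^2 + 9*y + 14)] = 2*((y + 5)*(2*y + 9)^2 - (3*y + 14)*(y^2 + 9*y + 14))/(y^2 + 9*y + 14)^3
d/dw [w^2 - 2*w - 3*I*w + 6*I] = 2*w - 2 - 3*I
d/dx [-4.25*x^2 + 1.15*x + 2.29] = 1.15 - 8.5*x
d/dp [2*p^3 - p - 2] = 6*p^2 - 1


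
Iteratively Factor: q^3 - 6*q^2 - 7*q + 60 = (q - 4)*(q^2 - 2*q - 15) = (q - 4)*(q + 3)*(q - 5)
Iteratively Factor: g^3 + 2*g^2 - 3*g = (g - 1)*(g^2 + 3*g) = g*(g - 1)*(g + 3)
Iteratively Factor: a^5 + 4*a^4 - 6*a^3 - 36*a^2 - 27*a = (a + 3)*(a^4 + a^3 - 9*a^2 - 9*a) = a*(a + 3)*(a^3 + a^2 - 9*a - 9) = a*(a + 3)^2*(a^2 - 2*a - 3) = a*(a - 3)*(a + 3)^2*(a + 1)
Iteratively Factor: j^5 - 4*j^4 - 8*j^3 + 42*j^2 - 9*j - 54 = (j + 1)*(j^4 - 5*j^3 - 3*j^2 + 45*j - 54) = (j - 3)*(j + 1)*(j^3 - 2*j^2 - 9*j + 18) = (j - 3)^2*(j + 1)*(j^2 + j - 6) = (j - 3)^2*(j + 1)*(j + 3)*(j - 2)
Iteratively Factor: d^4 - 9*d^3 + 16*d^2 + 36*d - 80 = (d - 2)*(d^3 - 7*d^2 + 2*d + 40) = (d - 2)*(d + 2)*(d^2 - 9*d + 20) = (d - 5)*(d - 2)*(d + 2)*(d - 4)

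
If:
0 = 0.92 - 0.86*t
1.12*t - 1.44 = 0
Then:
No Solution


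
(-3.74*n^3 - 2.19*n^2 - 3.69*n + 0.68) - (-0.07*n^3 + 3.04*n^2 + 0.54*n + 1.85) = -3.67*n^3 - 5.23*n^2 - 4.23*n - 1.17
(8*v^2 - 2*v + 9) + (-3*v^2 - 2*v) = 5*v^2 - 4*v + 9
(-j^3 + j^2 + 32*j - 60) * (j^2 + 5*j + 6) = -j^5 - 4*j^4 + 31*j^3 + 106*j^2 - 108*j - 360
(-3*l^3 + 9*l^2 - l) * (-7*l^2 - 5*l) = 21*l^5 - 48*l^4 - 38*l^3 + 5*l^2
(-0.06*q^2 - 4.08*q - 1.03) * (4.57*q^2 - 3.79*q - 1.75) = -0.2742*q^4 - 18.4182*q^3 + 10.8611*q^2 + 11.0437*q + 1.8025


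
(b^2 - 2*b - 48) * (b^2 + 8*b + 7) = b^4 + 6*b^3 - 57*b^2 - 398*b - 336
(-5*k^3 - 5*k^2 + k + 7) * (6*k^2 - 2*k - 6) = -30*k^5 - 20*k^4 + 46*k^3 + 70*k^2 - 20*k - 42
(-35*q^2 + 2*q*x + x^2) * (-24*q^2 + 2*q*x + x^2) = 840*q^4 - 118*q^3*x - 55*q^2*x^2 + 4*q*x^3 + x^4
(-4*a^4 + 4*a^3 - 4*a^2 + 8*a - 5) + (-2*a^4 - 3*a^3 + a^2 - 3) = -6*a^4 + a^3 - 3*a^2 + 8*a - 8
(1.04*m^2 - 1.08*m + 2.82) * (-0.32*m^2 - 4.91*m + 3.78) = -0.3328*m^4 - 4.7608*m^3 + 8.3316*m^2 - 17.9286*m + 10.6596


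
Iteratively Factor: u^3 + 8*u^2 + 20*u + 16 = (u + 4)*(u^2 + 4*u + 4) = (u + 2)*(u + 4)*(u + 2)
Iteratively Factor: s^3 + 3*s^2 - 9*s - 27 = (s + 3)*(s^2 - 9) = (s + 3)^2*(s - 3)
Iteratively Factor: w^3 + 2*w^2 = (w + 2)*(w^2) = w*(w + 2)*(w)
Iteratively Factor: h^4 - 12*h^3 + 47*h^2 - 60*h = (h - 4)*(h^3 - 8*h^2 + 15*h) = (h - 5)*(h - 4)*(h^2 - 3*h) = (h - 5)*(h - 4)*(h - 3)*(h)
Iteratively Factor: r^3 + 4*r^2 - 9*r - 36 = (r + 3)*(r^2 + r - 12) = (r + 3)*(r + 4)*(r - 3)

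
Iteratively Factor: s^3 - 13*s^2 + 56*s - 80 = (s - 5)*(s^2 - 8*s + 16) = (s - 5)*(s - 4)*(s - 4)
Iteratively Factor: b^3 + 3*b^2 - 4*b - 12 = (b + 3)*(b^2 - 4) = (b + 2)*(b + 3)*(b - 2)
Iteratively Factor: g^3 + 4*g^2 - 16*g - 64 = (g - 4)*(g^2 + 8*g + 16) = (g - 4)*(g + 4)*(g + 4)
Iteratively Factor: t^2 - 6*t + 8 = (t - 2)*(t - 4)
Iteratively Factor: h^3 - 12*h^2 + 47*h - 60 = (h - 4)*(h^2 - 8*h + 15) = (h - 5)*(h - 4)*(h - 3)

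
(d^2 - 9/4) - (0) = d^2 - 9/4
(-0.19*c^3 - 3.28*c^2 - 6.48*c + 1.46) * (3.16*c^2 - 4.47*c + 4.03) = -0.6004*c^5 - 9.5155*c^4 - 6.5809*c^3 + 20.3608*c^2 - 32.6406*c + 5.8838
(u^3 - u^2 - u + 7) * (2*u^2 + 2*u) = 2*u^5 - 4*u^3 + 12*u^2 + 14*u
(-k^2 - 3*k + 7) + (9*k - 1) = -k^2 + 6*k + 6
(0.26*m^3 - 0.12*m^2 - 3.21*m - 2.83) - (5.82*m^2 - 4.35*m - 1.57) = 0.26*m^3 - 5.94*m^2 + 1.14*m - 1.26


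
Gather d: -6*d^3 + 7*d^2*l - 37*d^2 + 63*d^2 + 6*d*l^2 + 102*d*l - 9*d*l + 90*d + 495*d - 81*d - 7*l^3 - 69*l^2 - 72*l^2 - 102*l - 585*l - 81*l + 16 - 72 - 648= -6*d^3 + d^2*(7*l + 26) + d*(6*l^2 + 93*l + 504) - 7*l^3 - 141*l^2 - 768*l - 704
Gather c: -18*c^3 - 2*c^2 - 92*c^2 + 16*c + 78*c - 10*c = -18*c^3 - 94*c^2 + 84*c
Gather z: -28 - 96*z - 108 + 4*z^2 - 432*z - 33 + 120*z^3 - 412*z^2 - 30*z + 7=120*z^3 - 408*z^2 - 558*z - 162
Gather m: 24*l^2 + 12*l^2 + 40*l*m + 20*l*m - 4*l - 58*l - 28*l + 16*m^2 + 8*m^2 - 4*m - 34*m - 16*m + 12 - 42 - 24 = 36*l^2 - 90*l + 24*m^2 + m*(60*l - 54) - 54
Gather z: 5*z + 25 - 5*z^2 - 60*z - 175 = -5*z^2 - 55*z - 150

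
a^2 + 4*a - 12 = (a - 2)*(a + 6)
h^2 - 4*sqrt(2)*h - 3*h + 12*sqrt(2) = (h - 3)*(h - 4*sqrt(2))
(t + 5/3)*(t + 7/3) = t^2 + 4*t + 35/9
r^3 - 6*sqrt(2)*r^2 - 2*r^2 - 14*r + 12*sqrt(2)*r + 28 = (r - 2)*(r - 7*sqrt(2))*(r + sqrt(2))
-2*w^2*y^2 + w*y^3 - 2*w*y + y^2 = y*(-2*w + y)*(w*y + 1)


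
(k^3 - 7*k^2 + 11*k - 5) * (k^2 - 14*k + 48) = k^5 - 21*k^4 + 157*k^3 - 495*k^2 + 598*k - 240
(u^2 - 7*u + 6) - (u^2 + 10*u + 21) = -17*u - 15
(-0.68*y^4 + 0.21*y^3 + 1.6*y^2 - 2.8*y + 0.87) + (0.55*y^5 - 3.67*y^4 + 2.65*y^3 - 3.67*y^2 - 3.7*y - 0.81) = 0.55*y^5 - 4.35*y^4 + 2.86*y^3 - 2.07*y^2 - 6.5*y + 0.0599999999999999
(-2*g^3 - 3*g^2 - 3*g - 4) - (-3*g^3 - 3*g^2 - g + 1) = g^3 - 2*g - 5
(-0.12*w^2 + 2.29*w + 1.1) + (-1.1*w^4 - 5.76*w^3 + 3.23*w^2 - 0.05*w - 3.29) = -1.1*w^4 - 5.76*w^3 + 3.11*w^2 + 2.24*w - 2.19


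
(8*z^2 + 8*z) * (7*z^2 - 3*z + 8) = 56*z^4 + 32*z^3 + 40*z^2 + 64*z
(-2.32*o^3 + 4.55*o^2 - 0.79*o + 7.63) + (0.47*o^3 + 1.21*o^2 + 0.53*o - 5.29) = -1.85*o^3 + 5.76*o^2 - 0.26*o + 2.34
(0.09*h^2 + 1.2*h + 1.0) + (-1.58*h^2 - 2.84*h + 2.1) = -1.49*h^2 - 1.64*h + 3.1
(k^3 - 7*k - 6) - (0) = k^3 - 7*k - 6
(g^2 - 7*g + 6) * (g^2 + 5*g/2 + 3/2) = g^4 - 9*g^3/2 - 10*g^2 + 9*g/2 + 9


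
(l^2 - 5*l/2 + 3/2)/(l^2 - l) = (l - 3/2)/l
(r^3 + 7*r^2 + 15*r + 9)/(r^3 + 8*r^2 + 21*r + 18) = (r + 1)/(r + 2)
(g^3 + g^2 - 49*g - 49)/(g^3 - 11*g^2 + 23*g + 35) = (g + 7)/(g - 5)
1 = 1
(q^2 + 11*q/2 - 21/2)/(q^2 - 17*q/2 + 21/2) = (q + 7)/(q - 7)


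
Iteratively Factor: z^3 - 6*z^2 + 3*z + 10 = (z - 5)*(z^2 - z - 2) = (z - 5)*(z + 1)*(z - 2)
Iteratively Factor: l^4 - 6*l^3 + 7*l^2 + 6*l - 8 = (l - 4)*(l^3 - 2*l^2 - l + 2) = (l - 4)*(l - 2)*(l^2 - 1) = (l - 4)*(l - 2)*(l - 1)*(l + 1)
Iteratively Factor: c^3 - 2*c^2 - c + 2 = (c + 1)*(c^2 - 3*c + 2) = (c - 1)*(c + 1)*(c - 2)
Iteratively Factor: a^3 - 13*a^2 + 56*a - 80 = (a - 5)*(a^2 - 8*a + 16) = (a - 5)*(a - 4)*(a - 4)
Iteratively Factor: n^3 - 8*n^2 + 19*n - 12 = (n - 4)*(n^2 - 4*n + 3) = (n - 4)*(n - 3)*(n - 1)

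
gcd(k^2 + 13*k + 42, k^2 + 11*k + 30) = k + 6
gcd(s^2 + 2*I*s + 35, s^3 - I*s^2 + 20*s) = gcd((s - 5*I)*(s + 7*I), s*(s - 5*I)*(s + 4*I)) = s - 5*I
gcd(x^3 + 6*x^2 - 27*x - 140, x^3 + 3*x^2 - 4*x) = x + 4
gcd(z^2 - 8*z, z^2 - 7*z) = z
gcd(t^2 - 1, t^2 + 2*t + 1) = t + 1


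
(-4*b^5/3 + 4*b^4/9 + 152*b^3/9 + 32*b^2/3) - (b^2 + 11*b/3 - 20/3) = -4*b^5/3 + 4*b^4/9 + 152*b^3/9 + 29*b^2/3 - 11*b/3 + 20/3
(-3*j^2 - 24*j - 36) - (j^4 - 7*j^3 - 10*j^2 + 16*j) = -j^4 + 7*j^3 + 7*j^2 - 40*j - 36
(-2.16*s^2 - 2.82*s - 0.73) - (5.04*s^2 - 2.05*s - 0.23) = -7.2*s^2 - 0.77*s - 0.5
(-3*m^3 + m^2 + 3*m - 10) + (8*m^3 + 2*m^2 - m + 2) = 5*m^3 + 3*m^2 + 2*m - 8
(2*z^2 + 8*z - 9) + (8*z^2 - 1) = 10*z^2 + 8*z - 10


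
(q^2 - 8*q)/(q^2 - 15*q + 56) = q/(q - 7)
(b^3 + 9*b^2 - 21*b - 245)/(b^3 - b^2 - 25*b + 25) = (b^2 + 14*b + 49)/(b^2 + 4*b - 5)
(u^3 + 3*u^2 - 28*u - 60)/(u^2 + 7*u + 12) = (u^3 + 3*u^2 - 28*u - 60)/(u^2 + 7*u + 12)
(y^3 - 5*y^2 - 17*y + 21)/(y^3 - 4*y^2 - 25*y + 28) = (y + 3)/(y + 4)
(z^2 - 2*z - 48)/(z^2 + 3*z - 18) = (z - 8)/(z - 3)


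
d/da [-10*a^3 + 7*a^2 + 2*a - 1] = -30*a^2 + 14*a + 2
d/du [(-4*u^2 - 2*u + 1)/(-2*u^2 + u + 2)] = (-8*u^2 - 12*u - 5)/(4*u^4 - 4*u^3 - 7*u^2 + 4*u + 4)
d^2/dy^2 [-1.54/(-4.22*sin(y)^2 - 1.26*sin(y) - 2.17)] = (-109.699744*sin(y)^4 - 24.565464*sin(y)^3 + 218.514296*sin(y)^2 + 53.341596*sin(y) - 23.314984)/(4.22*sin(y)^2 + 1.26*sin(y) + 2.17)^3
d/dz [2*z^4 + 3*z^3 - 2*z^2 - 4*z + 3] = 8*z^3 + 9*z^2 - 4*z - 4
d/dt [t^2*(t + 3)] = 3*t*(t + 2)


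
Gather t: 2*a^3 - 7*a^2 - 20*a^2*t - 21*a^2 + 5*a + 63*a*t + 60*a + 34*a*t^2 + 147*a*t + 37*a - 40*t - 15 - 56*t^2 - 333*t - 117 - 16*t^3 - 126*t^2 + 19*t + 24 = 2*a^3 - 28*a^2 + 102*a - 16*t^3 + t^2*(34*a - 182) + t*(-20*a^2 + 210*a - 354) - 108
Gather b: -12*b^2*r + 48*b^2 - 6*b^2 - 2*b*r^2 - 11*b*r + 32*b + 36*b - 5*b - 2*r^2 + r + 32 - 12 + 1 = b^2*(42 - 12*r) + b*(-2*r^2 - 11*r + 63) - 2*r^2 + r + 21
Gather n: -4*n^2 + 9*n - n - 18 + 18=-4*n^2 + 8*n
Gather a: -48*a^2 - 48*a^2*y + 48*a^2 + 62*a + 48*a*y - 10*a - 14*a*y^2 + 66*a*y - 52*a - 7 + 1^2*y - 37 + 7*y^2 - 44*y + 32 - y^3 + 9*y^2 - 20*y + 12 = -48*a^2*y + a*(-14*y^2 + 114*y) - y^3 + 16*y^2 - 63*y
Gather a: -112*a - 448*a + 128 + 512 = 640 - 560*a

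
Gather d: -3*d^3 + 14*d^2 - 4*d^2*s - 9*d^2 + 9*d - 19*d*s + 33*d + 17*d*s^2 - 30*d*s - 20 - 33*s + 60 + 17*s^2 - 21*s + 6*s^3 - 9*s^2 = -3*d^3 + d^2*(5 - 4*s) + d*(17*s^2 - 49*s + 42) + 6*s^3 + 8*s^2 - 54*s + 40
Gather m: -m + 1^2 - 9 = -m - 8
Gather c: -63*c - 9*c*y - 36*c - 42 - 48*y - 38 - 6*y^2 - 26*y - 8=c*(-9*y - 99) - 6*y^2 - 74*y - 88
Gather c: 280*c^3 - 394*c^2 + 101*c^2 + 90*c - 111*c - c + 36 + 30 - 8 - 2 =280*c^3 - 293*c^2 - 22*c + 56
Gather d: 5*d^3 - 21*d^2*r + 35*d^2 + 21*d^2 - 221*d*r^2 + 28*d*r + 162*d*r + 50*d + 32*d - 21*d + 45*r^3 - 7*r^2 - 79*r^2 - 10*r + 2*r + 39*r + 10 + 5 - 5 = 5*d^3 + d^2*(56 - 21*r) + d*(-221*r^2 + 190*r + 61) + 45*r^3 - 86*r^2 + 31*r + 10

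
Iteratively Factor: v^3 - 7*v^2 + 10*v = (v)*(v^2 - 7*v + 10) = v*(v - 5)*(v - 2)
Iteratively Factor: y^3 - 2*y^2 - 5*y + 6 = (y - 3)*(y^2 + y - 2) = (y - 3)*(y - 1)*(y + 2)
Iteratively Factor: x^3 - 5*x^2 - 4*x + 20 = (x - 5)*(x^2 - 4) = (x - 5)*(x - 2)*(x + 2)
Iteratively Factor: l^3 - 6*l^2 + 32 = (l + 2)*(l^2 - 8*l + 16) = (l - 4)*(l + 2)*(l - 4)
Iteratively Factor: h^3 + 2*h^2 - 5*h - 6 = (h + 3)*(h^2 - h - 2) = (h - 2)*(h + 3)*(h + 1)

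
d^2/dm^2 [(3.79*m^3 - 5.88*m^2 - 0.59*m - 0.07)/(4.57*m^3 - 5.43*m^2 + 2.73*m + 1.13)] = (-2.27373675443232e-13*m^7 - 57.507966000001*m^6 - 357.63906*m^5 + 275.595678*m^4 + 361.50528*m^3 - 127.385718*m^2 + 15.71058*m - 13.278594)/(95.443993*m^9 - 340.215021*m^8 + 575.28531*m^7 - 495.774534*m^6 + 175.414212*m^5 + 63.134028*m^4 - 62.653326*m^3 + 4.46463*m^2 + 10.457811*m + 1.442897)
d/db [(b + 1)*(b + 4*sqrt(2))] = 2*b + 1 + 4*sqrt(2)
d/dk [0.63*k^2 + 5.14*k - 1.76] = 1.26*k + 5.14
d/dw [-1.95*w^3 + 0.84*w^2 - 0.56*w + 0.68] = -5.85*w^2 + 1.68*w - 0.56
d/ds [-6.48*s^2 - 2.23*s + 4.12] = -12.96*s - 2.23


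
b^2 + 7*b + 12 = (b + 3)*(b + 4)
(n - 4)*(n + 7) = n^2 + 3*n - 28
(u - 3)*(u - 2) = u^2 - 5*u + 6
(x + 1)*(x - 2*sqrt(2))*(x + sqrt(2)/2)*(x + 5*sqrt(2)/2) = x^4 + x^3 + sqrt(2)*x^3 - 19*x^2/2 + sqrt(2)*x^2 - 19*x/2 - 5*sqrt(2)*x - 5*sqrt(2)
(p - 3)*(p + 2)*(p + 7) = p^3 + 6*p^2 - 13*p - 42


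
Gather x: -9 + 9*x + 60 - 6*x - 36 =3*x + 15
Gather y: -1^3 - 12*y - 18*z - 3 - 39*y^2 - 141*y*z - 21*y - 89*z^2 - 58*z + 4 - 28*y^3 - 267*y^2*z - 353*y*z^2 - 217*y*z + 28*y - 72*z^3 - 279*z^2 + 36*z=-28*y^3 + y^2*(-267*z - 39) + y*(-353*z^2 - 358*z - 5) - 72*z^3 - 368*z^2 - 40*z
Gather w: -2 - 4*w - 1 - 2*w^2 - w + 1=-2*w^2 - 5*w - 2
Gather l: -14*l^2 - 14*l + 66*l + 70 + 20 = -14*l^2 + 52*l + 90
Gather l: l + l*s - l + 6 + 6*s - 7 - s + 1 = l*s + 5*s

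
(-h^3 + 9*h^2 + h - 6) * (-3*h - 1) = 3*h^4 - 26*h^3 - 12*h^2 + 17*h + 6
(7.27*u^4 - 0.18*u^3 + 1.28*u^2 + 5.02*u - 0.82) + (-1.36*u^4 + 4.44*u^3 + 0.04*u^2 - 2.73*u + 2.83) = 5.91*u^4 + 4.26*u^3 + 1.32*u^2 + 2.29*u + 2.01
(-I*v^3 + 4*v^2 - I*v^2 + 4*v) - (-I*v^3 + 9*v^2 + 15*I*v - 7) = -5*v^2 - I*v^2 + 4*v - 15*I*v + 7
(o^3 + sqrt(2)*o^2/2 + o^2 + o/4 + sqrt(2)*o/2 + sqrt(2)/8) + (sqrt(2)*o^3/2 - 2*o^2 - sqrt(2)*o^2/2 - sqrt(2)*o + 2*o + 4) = sqrt(2)*o^3/2 + o^3 - o^2 - sqrt(2)*o/2 + 9*o/4 + sqrt(2)/8 + 4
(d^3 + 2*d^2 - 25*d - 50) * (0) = 0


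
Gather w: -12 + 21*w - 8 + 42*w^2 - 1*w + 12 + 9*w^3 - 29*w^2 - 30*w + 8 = 9*w^3 + 13*w^2 - 10*w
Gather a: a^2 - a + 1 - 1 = a^2 - a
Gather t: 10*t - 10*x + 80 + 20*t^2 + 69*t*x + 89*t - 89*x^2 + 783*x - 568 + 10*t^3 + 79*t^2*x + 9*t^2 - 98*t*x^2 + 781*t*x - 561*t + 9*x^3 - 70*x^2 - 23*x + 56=10*t^3 + t^2*(79*x + 29) + t*(-98*x^2 + 850*x - 462) + 9*x^3 - 159*x^2 + 750*x - 432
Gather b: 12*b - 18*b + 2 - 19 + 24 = 7 - 6*b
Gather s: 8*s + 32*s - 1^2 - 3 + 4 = 40*s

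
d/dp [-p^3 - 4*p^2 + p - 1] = -3*p^2 - 8*p + 1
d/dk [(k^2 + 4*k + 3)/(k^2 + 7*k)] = 3*(k^2 - 2*k - 7)/(k^2*(k^2 + 14*k + 49))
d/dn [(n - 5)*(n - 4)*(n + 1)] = 3*n^2 - 16*n + 11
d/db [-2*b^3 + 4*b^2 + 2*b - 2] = -6*b^2 + 8*b + 2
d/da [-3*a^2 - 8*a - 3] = -6*a - 8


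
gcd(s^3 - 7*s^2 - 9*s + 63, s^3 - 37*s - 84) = s^2 - 4*s - 21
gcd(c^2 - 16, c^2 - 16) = c^2 - 16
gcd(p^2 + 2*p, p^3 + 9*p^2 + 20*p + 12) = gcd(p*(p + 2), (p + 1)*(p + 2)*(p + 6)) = p + 2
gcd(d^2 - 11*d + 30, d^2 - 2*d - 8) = 1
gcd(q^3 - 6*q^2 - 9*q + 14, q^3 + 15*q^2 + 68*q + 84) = q + 2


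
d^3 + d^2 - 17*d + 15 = (d - 3)*(d - 1)*(d + 5)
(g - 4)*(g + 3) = g^2 - g - 12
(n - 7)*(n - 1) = n^2 - 8*n + 7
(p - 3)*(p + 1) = p^2 - 2*p - 3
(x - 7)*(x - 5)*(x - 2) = x^3 - 14*x^2 + 59*x - 70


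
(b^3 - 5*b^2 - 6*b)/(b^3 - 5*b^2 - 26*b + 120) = b*(b + 1)/(b^2 + b - 20)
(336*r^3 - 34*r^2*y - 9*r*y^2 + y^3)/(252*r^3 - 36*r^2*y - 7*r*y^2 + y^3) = (-8*r + y)/(-6*r + y)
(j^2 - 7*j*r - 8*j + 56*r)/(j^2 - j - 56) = (j - 7*r)/(j + 7)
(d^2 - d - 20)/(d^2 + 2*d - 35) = (d + 4)/(d + 7)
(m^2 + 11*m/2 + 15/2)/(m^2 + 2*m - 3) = (m + 5/2)/(m - 1)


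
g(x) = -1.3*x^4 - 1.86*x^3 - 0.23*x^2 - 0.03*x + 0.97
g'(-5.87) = 862.16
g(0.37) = 0.81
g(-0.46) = 1.06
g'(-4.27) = 305.04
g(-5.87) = -1174.03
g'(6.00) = -1326.87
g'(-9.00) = 3342.93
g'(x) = -5.2*x^3 - 5.58*x^2 - 0.46*x - 0.03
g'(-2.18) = 28.33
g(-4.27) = -290.46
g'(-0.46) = -0.49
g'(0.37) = -1.23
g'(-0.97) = -0.09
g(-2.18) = -10.15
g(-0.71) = 1.21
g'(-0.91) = -0.31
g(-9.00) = -7190.75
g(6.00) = -2094.05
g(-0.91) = 1.32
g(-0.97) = 1.33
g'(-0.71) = -0.66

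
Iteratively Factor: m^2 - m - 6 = (m - 3)*(m + 2)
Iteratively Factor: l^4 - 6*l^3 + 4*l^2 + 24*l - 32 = (l - 2)*(l^3 - 4*l^2 - 4*l + 16) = (l - 2)^2*(l^2 - 2*l - 8) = (l - 2)^2*(l + 2)*(l - 4)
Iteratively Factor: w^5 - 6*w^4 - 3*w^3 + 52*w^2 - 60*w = (w - 5)*(w^4 - w^3 - 8*w^2 + 12*w) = (w - 5)*(w - 2)*(w^3 + w^2 - 6*w) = w*(w - 5)*(w - 2)*(w^2 + w - 6) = w*(w - 5)*(w - 2)^2*(w + 3)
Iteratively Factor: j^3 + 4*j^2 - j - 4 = (j - 1)*(j^2 + 5*j + 4) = (j - 1)*(j + 4)*(j + 1)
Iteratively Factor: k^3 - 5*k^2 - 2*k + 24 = (k + 2)*(k^2 - 7*k + 12) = (k - 3)*(k + 2)*(k - 4)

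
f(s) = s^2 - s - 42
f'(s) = 2*s - 1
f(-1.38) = -38.72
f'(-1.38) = -3.76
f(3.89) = -30.76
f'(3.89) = 6.78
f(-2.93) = -30.49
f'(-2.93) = -6.86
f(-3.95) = -22.45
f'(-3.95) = -8.90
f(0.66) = -42.22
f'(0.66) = 0.32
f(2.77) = -37.10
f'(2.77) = 4.54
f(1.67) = -40.88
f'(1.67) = 2.34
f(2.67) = -37.54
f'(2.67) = 4.34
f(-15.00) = 198.00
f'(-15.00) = -31.00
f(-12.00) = 114.00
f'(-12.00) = -25.00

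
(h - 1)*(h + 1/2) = h^2 - h/2 - 1/2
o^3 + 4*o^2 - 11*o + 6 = (o - 1)^2*(o + 6)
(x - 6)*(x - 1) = x^2 - 7*x + 6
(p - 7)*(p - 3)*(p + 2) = p^3 - 8*p^2 + p + 42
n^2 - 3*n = n*(n - 3)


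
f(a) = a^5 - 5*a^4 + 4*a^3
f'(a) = 5*a^4 - 20*a^3 + 12*a^2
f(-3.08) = -844.01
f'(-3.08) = 1148.16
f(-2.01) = -146.90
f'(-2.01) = 292.51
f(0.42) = 0.15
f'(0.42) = 0.79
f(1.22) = -1.11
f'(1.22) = -7.38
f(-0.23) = -0.06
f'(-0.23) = 0.89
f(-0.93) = -7.65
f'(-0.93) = 30.21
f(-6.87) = -27737.96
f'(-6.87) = 18188.95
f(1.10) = -0.39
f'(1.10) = -4.78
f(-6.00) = -15120.00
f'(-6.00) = 11232.00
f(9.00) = 29160.00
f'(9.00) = 19197.00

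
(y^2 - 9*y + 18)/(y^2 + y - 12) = (y - 6)/(y + 4)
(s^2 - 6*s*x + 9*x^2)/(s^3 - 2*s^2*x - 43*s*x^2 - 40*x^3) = (-s^2 + 6*s*x - 9*x^2)/(-s^3 + 2*s^2*x + 43*s*x^2 + 40*x^3)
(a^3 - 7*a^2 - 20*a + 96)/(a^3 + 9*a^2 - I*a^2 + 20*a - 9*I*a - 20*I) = (a^2 - 11*a + 24)/(a^2 + a*(5 - I) - 5*I)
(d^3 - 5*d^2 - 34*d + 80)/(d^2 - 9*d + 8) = (d^2 + 3*d - 10)/(d - 1)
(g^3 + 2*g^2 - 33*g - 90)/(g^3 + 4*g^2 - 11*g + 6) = (g^3 + 2*g^2 - 33*g - 90)/(g^3 + 4*g^2 - 11*g + 6)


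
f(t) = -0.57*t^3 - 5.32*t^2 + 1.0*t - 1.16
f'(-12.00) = -117.56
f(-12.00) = 205.72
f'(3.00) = -46.31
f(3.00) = -61.43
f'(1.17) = -13.79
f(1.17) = -8.19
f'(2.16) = -29.96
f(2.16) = -29.57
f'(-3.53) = 17.25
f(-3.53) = -45.91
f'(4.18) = -73.35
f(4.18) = -131.56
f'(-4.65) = 13.50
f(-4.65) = -63.53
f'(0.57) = -5.62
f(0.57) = -2.42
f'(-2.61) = 17.12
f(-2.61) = -29.88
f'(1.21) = -14.38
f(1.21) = -8.75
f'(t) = -1.71*t^2 - 10.64*t + 1.0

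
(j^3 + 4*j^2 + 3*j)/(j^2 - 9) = j*(j + 1)/(j - 3)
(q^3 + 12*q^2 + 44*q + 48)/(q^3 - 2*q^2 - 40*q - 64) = (q + 6)/(q - 8)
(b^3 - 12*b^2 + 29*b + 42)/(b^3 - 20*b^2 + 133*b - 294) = (b + 1)/(b - 7)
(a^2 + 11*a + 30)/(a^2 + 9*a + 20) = (a + 6)/(a + 4)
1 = 1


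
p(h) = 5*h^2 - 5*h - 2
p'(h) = 10*h - 5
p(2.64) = 19.65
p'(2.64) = 21.40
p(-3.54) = 78.36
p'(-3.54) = -40.40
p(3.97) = 56.95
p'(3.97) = 34.70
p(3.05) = 29.26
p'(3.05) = 25.50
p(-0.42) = 0.98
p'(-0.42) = -9.20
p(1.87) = 6.13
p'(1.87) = 13.70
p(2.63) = 19.43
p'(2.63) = 21.30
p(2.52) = 17.15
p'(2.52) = 20.20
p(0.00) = -2.00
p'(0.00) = -5.00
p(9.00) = 358.00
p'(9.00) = 85.00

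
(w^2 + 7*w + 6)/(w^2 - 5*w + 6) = (w^2 + 7*w + 6)/(w^2 - 5*w + 6)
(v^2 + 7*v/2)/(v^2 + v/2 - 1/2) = v*(2*v + 7)/(2*v^2 + v - 1)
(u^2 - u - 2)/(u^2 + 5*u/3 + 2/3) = 3*(u - 2)/(3*u + 2)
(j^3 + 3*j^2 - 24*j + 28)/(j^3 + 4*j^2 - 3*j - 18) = (j^2 + 5*j - 14)/(j^2 + 6*j + 9)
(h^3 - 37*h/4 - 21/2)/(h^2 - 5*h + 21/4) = (2*h^2 + 7*h + 6)/(2*h - 3)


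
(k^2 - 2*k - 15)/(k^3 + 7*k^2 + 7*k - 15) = (k - 5)/(k^2 + 4*k - 5)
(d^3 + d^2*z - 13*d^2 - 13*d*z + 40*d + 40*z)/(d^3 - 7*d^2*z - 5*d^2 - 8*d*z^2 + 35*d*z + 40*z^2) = (8 - d)/(-d + 8*z)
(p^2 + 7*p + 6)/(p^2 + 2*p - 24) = (p + 1)/(p - 4)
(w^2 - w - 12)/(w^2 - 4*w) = (w + 3)/w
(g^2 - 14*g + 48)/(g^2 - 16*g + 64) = (g - 6)/(g - 8)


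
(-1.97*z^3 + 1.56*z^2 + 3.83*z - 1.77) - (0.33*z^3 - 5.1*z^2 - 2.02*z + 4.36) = -2.3*z^3 + 6.66*z^2 + 5.85*z - 6.13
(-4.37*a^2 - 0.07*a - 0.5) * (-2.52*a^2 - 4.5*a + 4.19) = 11.0124*a^4 + 19.8414*a^3 - 16.7353*a^2 + 1.9567*a - 2.095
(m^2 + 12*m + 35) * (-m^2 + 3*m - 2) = -m^4 - 9*m^3 - m^2 + 81*m - 70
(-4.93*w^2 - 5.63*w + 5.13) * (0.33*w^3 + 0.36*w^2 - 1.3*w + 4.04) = -1.6269*w^5 - 3.6327*w^4 + 6.0751*w^3 - 10.7514*w^2 - 29.4142*w + 20.7252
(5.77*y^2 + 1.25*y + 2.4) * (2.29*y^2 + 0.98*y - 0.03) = 13.2133*y^4 + 8.5171*y^3 + 6.5479*y^2 + 2.3145*y - 0.072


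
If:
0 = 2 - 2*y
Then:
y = 1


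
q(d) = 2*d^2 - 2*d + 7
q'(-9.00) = -38.00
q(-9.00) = 187.00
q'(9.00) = 34.00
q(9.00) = 151.00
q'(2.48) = 7.92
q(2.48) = 14.34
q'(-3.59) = -16.36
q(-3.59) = 39.96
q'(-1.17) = -6.68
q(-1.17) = 12.08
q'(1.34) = 3.36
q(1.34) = 7.91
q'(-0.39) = -3.56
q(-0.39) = 8.08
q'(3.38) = 11.52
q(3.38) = 23.09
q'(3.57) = 12.28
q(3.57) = 25.35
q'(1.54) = 4.16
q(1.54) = 8.66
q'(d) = 4*d - 2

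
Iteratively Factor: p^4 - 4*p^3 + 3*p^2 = (p - 3)*(p^3 - p^2) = p*(p - 3)*(p^2 - p) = p^2*(p - 3)*(p - 1)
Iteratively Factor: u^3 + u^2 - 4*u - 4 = (u - 2)*(u^2 + 3*u + 2) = (u - 2)*(u + 1)*(u + 2)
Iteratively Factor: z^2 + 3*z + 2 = (z + 2)*(z + 1)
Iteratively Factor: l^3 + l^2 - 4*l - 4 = (l - 2)*(l^2 + 3*l + 2) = (l - 2)*(l + 1)*(l + 2)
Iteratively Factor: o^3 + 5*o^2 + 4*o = (o + 1)*(o^2 + 4*o) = (o + 1)*(o + 4)*(o)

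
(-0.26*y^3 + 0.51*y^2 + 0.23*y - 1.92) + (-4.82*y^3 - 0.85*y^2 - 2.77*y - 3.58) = -5.08*y^3 - 0.34*y^2 - 2.54*y - 5.5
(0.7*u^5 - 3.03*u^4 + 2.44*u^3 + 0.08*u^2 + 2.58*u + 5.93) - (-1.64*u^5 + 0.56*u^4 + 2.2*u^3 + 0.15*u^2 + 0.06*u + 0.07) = 2.34*u^5 - 3.59*u^4 + 0.24*u^3 - 0.07*u^2 + 2.52*u + 5.86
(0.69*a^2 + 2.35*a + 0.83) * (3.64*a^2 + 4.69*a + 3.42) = 2.5116*a^4 + 11.7901*a^3 + 16.4025*a^2 + 11.9297*a + 2.8386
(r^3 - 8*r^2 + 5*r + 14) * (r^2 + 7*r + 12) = r^5 - r^4 - 39*r^3 - 47*r^2 + 158*r + 168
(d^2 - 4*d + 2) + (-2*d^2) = -d^2 - 4*d + 2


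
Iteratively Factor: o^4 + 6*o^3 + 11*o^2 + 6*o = (o + 3)*(o^3 + 3*o^2 + 2*o) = (o + 2)*(o + 3)*(o^2 + o) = o*(o + 2)*(o + 3)*(o + 1)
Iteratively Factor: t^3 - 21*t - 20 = (t + 4)*(t^2 - 4*t - 5) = (t + 1)*(t + 4)*(t - 5)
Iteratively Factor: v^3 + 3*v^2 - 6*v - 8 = (v + 4)*(v^2 - v - 2) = (v - 2)*(v + 4)*(v + 1)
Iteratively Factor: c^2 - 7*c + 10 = (c - 5)*(c - 2)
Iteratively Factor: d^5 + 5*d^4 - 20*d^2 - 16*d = (d)*(d^4 + 5*d^3 - 20*d - 16) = d*(d - 2)*(d^3 + 7*d^2 + 14*d + 8) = d*(d - 2)*(d + 4)*(d^2 + 3*d + 2) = d*(d - 2)*(d + 1)*(d + 4)*(d + 2)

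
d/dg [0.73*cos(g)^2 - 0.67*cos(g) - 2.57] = (0.67 - 1.46*cos(g))*sin(g)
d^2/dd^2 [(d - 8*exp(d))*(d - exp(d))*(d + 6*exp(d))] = -3*d^2*exp(d) - 184*d*exp(2*d) - 12*d*exp(d) + 6*d + 432*exp(3*d) - 184*exp(2*d) - 6*exp(d)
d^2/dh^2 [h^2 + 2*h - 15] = 2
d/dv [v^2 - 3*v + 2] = 2*v - 3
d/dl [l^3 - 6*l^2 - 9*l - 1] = 3*l^2 - 12*l - 9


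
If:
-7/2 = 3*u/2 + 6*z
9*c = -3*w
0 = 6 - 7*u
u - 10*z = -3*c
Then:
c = -53/18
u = 6/7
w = 53/6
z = -67/84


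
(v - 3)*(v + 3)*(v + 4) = v^3 + 4*v^2 - 9*v - 36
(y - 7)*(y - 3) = y^2 - 10*y + 21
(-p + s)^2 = p^2 - 2*p*s + s^2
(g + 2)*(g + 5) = g^2 + 7*g + 10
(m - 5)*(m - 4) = m^2 - 9*m + 20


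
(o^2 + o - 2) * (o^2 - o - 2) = o^4 - 5*o^2 + 4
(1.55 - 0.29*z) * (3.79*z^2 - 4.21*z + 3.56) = -1.0991*z^3 + 7.0954*z^2 - 7.5579*z + 5.518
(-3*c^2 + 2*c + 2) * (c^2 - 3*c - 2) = -3*c^4 + 11*c^3 + 2*c^2 - 10*c - 4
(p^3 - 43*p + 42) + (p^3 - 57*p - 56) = 2*p^3 - 100*p - 14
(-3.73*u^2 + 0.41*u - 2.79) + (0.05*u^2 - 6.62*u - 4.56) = -3.68*u^2 - 6.21*u - 7.35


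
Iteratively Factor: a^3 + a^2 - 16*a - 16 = (a + 1)*(a^2 - 16) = (a + 1)*(a + 4)*(a - 4)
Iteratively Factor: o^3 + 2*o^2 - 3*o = (o)*(o^2 + 2*o - 3) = o*(o + 3)*(o - 1)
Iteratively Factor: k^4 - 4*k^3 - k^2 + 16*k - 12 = (k + 2)*(k^3 - 6*k^2 + 11*k - 6) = (k - 2)*(k + 2)*(k^2 - 4*k + 3) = (k - 3)*(k - 2)*(k + 2)*(k - 1)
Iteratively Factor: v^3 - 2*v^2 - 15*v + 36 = (v - 3)*(v^2 + v - 12) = (v - 3)*(v + 4)*(v - 3)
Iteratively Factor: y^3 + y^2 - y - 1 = (y + 1)*(y^2 - 1) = (y + 1)^2*(y - 1)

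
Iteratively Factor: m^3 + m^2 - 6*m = (m - 2)*(m^2 + 3*m) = m*(m - 2)*(m + 3)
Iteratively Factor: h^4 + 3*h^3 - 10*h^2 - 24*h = (h + 2)*(h^3 + h^2 - 12*h) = (h + 2)*(h + 4)*(h^2 - 3*h) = h*(h + 2)*(h + 4)*(h - 3)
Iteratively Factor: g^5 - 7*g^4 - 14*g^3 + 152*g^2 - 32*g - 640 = (g - 5)*(g^4 - 2*g^3 - 24*g^2 + 32*g + 128) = (g - 5)*(g + 2)*(g^3 - 4*g^2 - 16*g + 64) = (g - 5)*(g + 2)*(g + 4)*(g^2 - 8*g + 16) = (g - 5)*(g - 4)*(g + 2)*(g + 4)*(g - 4)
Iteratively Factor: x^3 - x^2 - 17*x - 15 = (x + 3)*(x^2 - 4*x - 5) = (x - 5)*(x + 3)*(x + 1)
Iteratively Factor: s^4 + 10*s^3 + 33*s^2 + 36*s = (s + 3)*(s^3 + 7*s^2 + 12*s) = (s + 3)^2*(s^2 + 4*s) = s*(s + 3)^2*(s + 4)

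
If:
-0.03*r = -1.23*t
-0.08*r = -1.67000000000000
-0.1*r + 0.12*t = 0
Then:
No Solution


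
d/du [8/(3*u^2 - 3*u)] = 8*(1 - 2*u)/(3*u^2*(u - 1)^2)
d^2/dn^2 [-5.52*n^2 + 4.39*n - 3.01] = -11.0400000000000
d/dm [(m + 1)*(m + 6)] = 2*m + 7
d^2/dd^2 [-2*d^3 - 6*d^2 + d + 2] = -12*d - 12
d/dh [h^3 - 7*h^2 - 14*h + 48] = 3*h^2 - 14*h - 14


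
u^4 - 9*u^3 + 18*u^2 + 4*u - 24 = (u - 6)*(u - 2)^2*(u + 1)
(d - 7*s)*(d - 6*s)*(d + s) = d^3 - 12*d^2*s + 29*d*s^2 + 42*s^3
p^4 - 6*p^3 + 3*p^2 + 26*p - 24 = (p - 4)*(p - 3)*(p - 1)*(p + 2)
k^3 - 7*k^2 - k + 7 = (k - 7)*(k - 1)*(k + 1)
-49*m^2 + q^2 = (-7*m + q)*(7*m + q)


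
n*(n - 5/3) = n^2 - 5*n/3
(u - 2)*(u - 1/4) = u^2 - 9*u/4 + 1/2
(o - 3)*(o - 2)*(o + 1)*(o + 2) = o^4 - 2*o^3 - 7*o^2 + 8*o + 12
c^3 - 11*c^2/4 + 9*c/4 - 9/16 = (c - 3/2)*(c - 3/4)*(c - 1/2)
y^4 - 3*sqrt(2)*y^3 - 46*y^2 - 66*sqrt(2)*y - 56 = (y - 7*sqrt(2))*(y + sqrt(2))^2*(y + 2*sqrt(2))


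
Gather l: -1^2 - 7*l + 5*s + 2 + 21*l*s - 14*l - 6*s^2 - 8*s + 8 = l*(21*s - 21) - 6*s^2 - 3*s + 9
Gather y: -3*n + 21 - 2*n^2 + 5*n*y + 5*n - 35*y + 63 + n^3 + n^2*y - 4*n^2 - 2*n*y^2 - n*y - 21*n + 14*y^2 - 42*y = n^3 - 6*n^2 - 19*n + y^2*(14 - 2*n) + y*(n^2 + 4*n - 77) + 84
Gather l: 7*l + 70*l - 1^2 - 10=77*l - 11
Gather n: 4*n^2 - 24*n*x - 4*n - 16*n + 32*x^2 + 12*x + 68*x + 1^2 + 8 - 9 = 4*n^2 + n*(-24*x - 20) + 32*x^2 + 80*x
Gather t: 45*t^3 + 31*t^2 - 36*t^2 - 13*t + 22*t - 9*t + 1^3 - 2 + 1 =45*t^3 - 5*t^2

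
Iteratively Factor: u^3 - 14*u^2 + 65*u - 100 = (u - 5)*(u^2 - 9*u + 20) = (u - 5)*(u - 4)*(u - 5)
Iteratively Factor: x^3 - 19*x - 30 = (x - 5)*(x^2 + 5*x + 6) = (x - 5)*(x + 2)*(x + 3)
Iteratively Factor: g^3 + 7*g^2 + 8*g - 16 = (g + 4)*(g^2 + 3*g - 4) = (g - 1)*(g + 4)*(g + 4)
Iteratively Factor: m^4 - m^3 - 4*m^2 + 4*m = (m + 2)*(m^3 - 3*m^2 + 2*m) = (m - 2)*(m + 2)*(m^2 - m) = m*(m - 2)*(m + 2)*(m - 1)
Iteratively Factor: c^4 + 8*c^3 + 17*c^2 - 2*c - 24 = (c + 3)*(c^3 + 5*c^2 + 2*c - 8) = (c + 2)*(c + 3)*(c^2 + 3*c - 4) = (c - 1)*(c + 2)*(c + 3)*(c + 4)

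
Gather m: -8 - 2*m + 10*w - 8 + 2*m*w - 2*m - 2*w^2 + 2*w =m*(2*w - 4) - 2*w^2 + 12*w - 16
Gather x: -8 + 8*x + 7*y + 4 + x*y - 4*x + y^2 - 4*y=x*(y + 4) + y^2 + 3*y - 4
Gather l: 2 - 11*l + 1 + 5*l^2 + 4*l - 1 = 5*l^2 - 7*l + 2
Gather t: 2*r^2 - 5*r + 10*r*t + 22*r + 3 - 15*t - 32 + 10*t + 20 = 2*r^2 + 17*r + t*(10*r - 5) - 9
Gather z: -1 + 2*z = 2*z - 1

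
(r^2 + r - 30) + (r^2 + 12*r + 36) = 2*r^2 + 13*r + 6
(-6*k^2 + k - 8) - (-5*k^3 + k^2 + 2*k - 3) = 5*k^3 - 7*k^2 - k - 5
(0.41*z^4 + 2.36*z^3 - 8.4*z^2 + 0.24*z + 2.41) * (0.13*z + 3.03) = 0.0533*z^5 + 1.5491*z^4 + 6.0588*z^3 - 25.4208*z^2 + 1.0405*z + 7.3023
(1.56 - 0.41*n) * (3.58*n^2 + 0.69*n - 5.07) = -1.4678*n^3 + 5.3019*n^2 + 3.1551*n - 7.9092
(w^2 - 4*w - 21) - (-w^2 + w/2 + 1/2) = 2*w^2 - 9*w/2 - 43/2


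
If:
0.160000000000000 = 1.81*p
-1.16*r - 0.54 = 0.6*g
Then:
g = -1.93333333333333*r - 0.9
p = 0.09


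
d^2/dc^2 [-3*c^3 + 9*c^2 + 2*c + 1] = 18 - 18*c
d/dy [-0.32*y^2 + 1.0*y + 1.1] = 1.0 - 0.64*y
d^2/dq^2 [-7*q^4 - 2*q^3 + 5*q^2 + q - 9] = -84*q^2 - 12*q + 10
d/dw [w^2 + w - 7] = 2*w + 1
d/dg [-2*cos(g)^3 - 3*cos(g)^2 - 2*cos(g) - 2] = 2*(3*cos(g)^2 + 3*cos(g) + 1)*sin(g)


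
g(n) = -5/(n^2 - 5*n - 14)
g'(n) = -5*(5 - 2*n)/(n^2 - 5*n - 14)^2 = 5*(2*n - 5)/(-n^2 + 5*n + 14)^2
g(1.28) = 0.27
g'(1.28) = -0.03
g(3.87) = 0.27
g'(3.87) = 0.04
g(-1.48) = 1.13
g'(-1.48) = -2.05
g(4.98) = 0.35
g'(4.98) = 0.12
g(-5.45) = -0.12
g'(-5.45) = -0.04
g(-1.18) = 0.75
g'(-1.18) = -0.82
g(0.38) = 0.32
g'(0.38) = -0.09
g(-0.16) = 0.38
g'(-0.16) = -0.15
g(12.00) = -0.07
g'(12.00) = 0.02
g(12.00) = -0.07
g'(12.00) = 0.02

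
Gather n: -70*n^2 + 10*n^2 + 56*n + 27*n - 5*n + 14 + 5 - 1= -60*n^2 + 78*n + 18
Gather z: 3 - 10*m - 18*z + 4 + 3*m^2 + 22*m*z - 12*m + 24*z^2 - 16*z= 3*m^2 - 22*m + 24*z^2 + z*(22*m - 34) + 7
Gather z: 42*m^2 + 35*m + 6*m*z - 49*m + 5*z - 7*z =42*m^2 - 14*m + z*(6*m - 2)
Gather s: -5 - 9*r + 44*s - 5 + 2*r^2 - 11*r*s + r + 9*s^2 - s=2*r^2 - 8*r + 9*s^2 + s*(43 - 11*r) - 10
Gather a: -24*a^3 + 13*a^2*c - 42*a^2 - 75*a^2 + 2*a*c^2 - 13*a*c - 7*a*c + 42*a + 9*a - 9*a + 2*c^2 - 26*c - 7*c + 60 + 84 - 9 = -24*a^3 + a^2*(13*c - 117) + a*(2*c^2 - 20*c + 42) + 2*c^2 - 33*c + 135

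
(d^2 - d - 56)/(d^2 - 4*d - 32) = (d + 7)/(d + 4)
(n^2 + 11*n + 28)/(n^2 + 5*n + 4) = (n + 7)/(n + 1)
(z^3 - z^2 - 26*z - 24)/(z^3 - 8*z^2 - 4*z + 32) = (z^3 - z^2 - 26*z - 24)/(z^3 - 8*z^2 - 4*z + 32)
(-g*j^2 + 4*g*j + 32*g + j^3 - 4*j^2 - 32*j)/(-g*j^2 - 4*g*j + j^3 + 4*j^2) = (j - 8)/j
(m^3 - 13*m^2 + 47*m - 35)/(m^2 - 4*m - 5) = (m^2 - 8*m + 7)/(m + 1)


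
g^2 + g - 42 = (g - 6)*(g + 7)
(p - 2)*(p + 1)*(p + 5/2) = p^3 + 3*p^2/2 - 9*p/2 - 5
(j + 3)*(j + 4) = j^2 + 7*j + 12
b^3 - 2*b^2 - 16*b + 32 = (b - 4)*(b - 2)*(b + 4)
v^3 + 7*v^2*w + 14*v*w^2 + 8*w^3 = (v + w)*(v + 2*w)*(v + 4*w)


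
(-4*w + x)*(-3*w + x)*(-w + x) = -12*w^3 + 19*w^2*x - 8*w*x^2 + x^3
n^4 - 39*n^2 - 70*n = n*(n - 7)*(n + 2)*(n + 5)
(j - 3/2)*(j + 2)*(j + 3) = j^3 + 7*j^2/2 - 3*j/2 - 9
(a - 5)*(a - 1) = a^2 - 6*a + 5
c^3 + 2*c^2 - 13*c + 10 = (c - 2)*(c - 1)*(c + 5)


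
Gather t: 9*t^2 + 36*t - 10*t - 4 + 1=9*t^2 + 26*t - 3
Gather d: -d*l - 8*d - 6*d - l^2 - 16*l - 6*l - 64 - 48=d*(-l - 14) - l^2 - 22*l - 112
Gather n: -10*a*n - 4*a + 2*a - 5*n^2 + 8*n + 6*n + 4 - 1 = -2*a - 5*n^2 + n*(14 - 10*a) + 3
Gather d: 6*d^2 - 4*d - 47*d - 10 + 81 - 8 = 6*d^2 - 51*d + 63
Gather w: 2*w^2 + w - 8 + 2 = 2*w^2 + w - 6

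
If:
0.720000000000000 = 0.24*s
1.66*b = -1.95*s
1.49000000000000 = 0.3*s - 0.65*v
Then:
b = -3.52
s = 3.00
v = -0.91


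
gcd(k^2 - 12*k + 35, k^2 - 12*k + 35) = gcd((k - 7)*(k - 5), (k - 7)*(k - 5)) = k^2 - 12*k + 35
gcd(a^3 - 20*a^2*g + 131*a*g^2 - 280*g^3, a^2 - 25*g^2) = a - 5*g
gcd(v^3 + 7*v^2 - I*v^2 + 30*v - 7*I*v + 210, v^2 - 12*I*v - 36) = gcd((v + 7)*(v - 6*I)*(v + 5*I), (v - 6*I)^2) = v - 6*I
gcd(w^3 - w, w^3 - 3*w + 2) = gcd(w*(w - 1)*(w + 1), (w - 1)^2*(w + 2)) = w - 1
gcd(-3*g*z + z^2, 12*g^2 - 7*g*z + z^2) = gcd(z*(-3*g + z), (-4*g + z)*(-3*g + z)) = -3*g + z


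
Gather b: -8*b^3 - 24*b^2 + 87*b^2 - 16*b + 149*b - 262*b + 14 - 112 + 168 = -8*b^3 + 63*b^2 - 129*b + 70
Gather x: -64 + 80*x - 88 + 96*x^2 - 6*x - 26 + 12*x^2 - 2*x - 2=108*x^2 + 72*x - 180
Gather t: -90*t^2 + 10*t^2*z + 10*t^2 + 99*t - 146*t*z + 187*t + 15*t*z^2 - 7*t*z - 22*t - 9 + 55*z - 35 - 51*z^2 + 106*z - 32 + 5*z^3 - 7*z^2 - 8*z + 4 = t^2*(10*z - 80) + t*(15*z^2 - 153*z + 264) + 5*z^3 - 58*z^2 + 153*z - 72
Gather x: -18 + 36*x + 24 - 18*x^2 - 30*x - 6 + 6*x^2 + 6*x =-12*x^2 + 12*x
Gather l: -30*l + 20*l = -10*l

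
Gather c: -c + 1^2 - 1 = -c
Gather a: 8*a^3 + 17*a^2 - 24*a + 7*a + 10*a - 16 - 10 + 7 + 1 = 8*a^3 + 17*a^2 - 7*a - 18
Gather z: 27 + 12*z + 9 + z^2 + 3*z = z^2 + 15*z + 36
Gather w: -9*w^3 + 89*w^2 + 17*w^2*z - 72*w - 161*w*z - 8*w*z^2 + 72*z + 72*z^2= -9*w^3 + w^2*(17*z + 89) + w*(-8*z^2 - 161*z - 72) + 72*z^2 + 72*z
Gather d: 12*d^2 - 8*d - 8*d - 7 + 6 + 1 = 12*d^2 - 16*d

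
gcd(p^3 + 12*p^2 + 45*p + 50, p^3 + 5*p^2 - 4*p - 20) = p^2 + 7*p + 10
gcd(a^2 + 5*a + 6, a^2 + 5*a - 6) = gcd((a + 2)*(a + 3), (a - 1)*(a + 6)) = 1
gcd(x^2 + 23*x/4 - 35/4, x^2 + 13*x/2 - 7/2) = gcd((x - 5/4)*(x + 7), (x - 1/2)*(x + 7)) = x + 7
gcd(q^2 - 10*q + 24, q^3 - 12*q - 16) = q - 4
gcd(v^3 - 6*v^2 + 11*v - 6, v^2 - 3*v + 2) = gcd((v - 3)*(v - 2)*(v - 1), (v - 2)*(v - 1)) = v^2 - 3*v + 2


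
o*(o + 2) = o^2 + 2*o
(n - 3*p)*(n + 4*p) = n^2 + n*p - 12*p^2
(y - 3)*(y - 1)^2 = y^3 - 5*y^2 + 7*y - 3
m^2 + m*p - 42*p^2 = (m - 6*p)*(m + 7*p)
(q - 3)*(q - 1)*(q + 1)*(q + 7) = q^4 + 4*q^3 - 22*q^2 - 4*q + 21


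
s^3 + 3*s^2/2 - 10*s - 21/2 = (s - 3)*(s + 1)*(s + 7/2)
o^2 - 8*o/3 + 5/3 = (o - 5/3)*(o - 1)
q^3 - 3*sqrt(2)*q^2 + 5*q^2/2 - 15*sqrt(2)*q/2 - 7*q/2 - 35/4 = (q + 5/2)*(q - 7*sqrt(2)/2)*(q + sqrt(2)/2)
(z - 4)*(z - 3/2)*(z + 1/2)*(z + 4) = z^4 - z^3 - 67*z^2/4 + 16*z + 12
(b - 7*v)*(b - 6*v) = b^2 - 13*b*v + 42*v^2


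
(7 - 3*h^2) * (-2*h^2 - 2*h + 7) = 6*h^4 + 6*h^3 - 35*h^2 - 14*h + 49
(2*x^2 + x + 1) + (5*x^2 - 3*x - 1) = 7*x^2 - 2*x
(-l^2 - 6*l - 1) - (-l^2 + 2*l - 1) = -8*l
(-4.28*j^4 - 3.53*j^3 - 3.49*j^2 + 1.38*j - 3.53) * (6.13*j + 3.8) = -26.2364*j^5 - 37.9029*j^4 - 34.8077*j^3 - 4.8026*j^2 - 16.3949*j - 13.414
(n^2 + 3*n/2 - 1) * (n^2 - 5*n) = n^4 - 7*n^3/2 - 17*n^2/2 + 5*n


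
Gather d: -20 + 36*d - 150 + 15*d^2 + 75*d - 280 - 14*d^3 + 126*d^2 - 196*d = -14*d^3 + 141*d^2 - 85*d - 450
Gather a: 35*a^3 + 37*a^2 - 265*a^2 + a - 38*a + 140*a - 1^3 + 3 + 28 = 35*a^3 - 228*a^2 + 103*a + 30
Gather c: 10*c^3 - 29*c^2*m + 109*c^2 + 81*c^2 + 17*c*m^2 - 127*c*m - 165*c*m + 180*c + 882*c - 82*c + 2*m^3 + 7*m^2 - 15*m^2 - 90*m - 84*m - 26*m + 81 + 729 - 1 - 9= 10*c^3 + c^2*(190 - 29*m) + c*(17*m^2 - 292*m + 980) + 2*m^3 - 8*m^2 - 200*m + 800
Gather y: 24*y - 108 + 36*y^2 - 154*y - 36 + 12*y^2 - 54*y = 48*y^2 - 184*y - 144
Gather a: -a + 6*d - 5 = -a + 6*d - 5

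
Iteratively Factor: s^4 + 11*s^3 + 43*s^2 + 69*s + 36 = (s + 3)*(s^3 + 8*s^2 + 19*s + 12) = (s + 1)*(s + 3)*(s^2 + 7*s + 12) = (s + 1)*(s + 3)*(s + 4)*(s + 3)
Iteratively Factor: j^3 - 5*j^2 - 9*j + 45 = (j - 5)*(j^2 - 9) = (j - 5)*(j + 3)*(j - 3)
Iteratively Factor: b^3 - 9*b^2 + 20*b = (b - 5)*(b^2 - 4*b) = (b - 5)*(b - 4)*(b)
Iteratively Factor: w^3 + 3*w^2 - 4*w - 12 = (w + 2)*(w^2 + w - 6) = (w + 2)*(w + 3)*(w - 2)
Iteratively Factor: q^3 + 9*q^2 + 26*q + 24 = (q + 3)*(q^2 + 6*q + 8) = (q + 2)*(q + 3)*(q + 4)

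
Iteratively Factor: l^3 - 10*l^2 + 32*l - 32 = (l - 2)*(l^2 - 8*l + 16) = (l - 4)*(l - 2)*(l - 4)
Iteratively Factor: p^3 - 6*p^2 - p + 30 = (p - 3)*(p^2 - 3*p - 10) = (p - 5)*(p - 3)*(p + 2)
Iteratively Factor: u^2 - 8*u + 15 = (u - 5)*(u - 3)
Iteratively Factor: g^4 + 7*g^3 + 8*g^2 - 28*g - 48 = (g + 2)*(g^3 + 5*g^2 - 2*g - 24) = (g + 2)*(g + 4)*(g^2 + g - 6) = (g + 2)*(g + 3)*(g + 4)*(g - 2)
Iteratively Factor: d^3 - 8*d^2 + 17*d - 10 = (d - 2)*(d^2 - 6*d + 5) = (d - 5)*(d - 2)*(d - 1)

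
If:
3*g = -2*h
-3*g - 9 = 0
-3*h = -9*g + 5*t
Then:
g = -3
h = 9/2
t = -81/10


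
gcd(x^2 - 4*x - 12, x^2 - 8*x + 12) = x - 6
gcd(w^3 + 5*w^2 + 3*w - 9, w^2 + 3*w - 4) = w - 1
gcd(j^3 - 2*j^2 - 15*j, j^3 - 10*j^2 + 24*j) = j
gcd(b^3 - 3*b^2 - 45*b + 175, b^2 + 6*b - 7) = b + 7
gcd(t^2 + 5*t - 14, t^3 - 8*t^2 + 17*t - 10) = t - 2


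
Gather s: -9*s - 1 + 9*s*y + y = s*(9*y - 9) + y - 1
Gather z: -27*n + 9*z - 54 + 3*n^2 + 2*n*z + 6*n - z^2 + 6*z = 3*n^2 - 21*n - z^2 + z*(2*n + 15) - 54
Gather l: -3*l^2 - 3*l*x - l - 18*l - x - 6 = -3*l^2 + l*(-3*x - 19) - x - 6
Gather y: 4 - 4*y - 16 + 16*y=12*y - 12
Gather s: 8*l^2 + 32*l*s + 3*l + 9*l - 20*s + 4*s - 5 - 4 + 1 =8*l^2 + 12*l + s*(32*l - 16) - 8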